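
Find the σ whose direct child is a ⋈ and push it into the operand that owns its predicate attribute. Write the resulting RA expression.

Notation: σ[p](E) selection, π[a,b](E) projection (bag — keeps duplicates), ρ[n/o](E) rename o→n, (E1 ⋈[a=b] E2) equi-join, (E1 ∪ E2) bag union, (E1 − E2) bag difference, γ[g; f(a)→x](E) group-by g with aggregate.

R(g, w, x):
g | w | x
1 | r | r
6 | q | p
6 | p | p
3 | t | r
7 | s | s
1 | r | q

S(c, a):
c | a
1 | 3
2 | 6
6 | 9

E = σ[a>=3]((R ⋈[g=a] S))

σ filters on a, owned by the right side.
E' = (R ⋈[g=a] σ[a>=3](S))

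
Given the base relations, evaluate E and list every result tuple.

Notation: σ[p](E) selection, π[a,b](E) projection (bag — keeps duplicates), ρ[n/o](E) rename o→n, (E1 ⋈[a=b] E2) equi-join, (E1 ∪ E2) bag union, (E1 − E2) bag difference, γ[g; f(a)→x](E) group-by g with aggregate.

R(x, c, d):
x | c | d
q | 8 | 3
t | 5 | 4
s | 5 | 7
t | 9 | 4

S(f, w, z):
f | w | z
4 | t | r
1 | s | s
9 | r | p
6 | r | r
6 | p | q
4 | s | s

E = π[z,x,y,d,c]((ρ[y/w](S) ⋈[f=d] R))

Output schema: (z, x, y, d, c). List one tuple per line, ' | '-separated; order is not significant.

Subexpression sizes:
  S → 6
  ρ[y/w](S) → 6
  R → 4
  (ρ[y/w](S) ⋈[f=d] R) → 4
  π[z,x,y,d,c]((ρ[y/w](S) ⋈[f=d] R)) → 4

== RESULT ==
z | x | y | d | c
r | t | t | 4 | 5
r | t | t | 4 | 9
s | t | s | 4 | 5
s | t | s | 4 | 9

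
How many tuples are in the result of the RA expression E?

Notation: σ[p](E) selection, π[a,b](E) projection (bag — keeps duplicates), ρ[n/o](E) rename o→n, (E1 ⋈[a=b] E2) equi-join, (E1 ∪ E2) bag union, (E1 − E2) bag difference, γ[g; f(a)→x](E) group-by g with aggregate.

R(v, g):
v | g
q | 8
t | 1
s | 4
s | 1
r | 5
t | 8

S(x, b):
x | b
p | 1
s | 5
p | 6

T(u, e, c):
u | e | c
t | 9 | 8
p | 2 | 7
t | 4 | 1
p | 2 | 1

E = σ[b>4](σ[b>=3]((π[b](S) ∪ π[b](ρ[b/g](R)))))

Per-node cardinality:
  S → 3
  π[b](S) → 3
  R → 6
  ρ[b/g](R) → 6
  π[b](ρ[b/g](R)) → 6
  (π[b](S) ∪ π[b](ρ[b/g](R))) → 9
  σ[b>=3]((π[b](S) ∪ π[b](ρ[b/g](R)))) → 6
  σ[b>4](σ[b>=3]((π[b](S) ∪ π[b](ρ[b/g](R))))) → 5

|E| = 5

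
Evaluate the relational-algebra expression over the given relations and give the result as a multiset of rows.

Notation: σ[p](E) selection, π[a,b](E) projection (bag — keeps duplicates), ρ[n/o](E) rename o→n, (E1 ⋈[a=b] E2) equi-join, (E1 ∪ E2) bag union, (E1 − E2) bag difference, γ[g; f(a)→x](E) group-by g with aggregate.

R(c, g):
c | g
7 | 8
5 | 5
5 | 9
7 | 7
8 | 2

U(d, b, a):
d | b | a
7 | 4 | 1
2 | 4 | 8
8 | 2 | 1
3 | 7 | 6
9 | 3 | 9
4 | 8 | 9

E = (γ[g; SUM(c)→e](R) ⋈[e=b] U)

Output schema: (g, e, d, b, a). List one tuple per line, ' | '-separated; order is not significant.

Row counts bottom-up:
  R → 5
  γ[g; SUM(c)→e](R) → 5
  U → 6
  (γ[g; SUM(c)→e](R) ⋈[e=b] U) → 3

== RESULT ==
g | e | d | b | a
2 | 8 | 4 | 8 | 9
7 | 7 | 3 | 7 | 6
8 | 7 | 3 | 7 | 6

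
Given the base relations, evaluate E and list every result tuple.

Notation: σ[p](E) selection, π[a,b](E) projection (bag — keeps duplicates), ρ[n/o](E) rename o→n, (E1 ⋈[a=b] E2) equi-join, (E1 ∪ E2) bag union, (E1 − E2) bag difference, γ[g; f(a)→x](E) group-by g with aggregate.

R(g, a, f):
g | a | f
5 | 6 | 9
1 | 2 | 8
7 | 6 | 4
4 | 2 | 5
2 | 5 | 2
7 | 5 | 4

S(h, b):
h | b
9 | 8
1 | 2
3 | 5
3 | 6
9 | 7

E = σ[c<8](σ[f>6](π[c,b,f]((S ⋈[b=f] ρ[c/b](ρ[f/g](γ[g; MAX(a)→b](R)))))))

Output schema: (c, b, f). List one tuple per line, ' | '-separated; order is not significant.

Subexpression sizes:
  S → 5
  R → 6
  γ[g; MAX(a)→b](R) → 5
  ρ[f/g](γ[g; MAX(a)→b](R)) → 5
  ρ[c/b](ρ[f/g](γ[g; MAX(a)→b](R))) → 5
  (S ⋈[b=f] ρ[c/b](ρ[f/g](γ[g; MAX(a)→b](R)))) → 3
  π[c,b,f]((S ⋈[b=f] ρ[c/b](ρ[f/g](γ[g; MAX(a)→b](R))))) → 3
  σ[f>6](π[c,b,f]((S ⋈[b=f] ρ[c/b](ρ[f/g](γ[g; MAX(a)→b](R)))))) → 1
  σ[c<8](σ[f>6](π[c,b,f]((S ⋈[b=f] ρ[c/b](ρ[f/g](γ[g; MAX(a)→b](R))))))) → 1

== RESULT ==
c | b | f
6 | 7 | 7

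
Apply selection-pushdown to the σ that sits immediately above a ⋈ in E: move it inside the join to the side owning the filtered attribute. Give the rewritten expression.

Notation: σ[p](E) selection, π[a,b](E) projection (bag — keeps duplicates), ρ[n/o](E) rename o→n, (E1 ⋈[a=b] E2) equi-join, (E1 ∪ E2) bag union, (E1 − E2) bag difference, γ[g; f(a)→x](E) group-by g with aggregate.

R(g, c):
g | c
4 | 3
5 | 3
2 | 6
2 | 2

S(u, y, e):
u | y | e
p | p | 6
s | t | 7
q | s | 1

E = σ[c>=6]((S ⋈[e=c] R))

σ filters on c, owned by the right side.
E' = (S ⋈[e=c] σ[c>=6](R))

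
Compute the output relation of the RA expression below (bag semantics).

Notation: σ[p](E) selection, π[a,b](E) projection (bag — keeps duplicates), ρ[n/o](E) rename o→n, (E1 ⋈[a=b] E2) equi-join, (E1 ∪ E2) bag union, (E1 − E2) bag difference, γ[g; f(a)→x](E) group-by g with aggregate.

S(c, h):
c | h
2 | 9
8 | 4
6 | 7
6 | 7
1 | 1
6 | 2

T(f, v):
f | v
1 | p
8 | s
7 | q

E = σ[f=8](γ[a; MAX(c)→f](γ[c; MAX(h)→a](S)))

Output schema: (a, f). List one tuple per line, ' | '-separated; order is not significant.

Subexpression sizes:
  S → 6
  γ[c; MAX(h)→a](S) → 4
  γ[a; MAX(c)→f](γ[c; MAX(h)→a](S)) → 4
  σ[f=8](γ[a; MAX(c)→f](γ[c; MAX(h)→a](S))) → 1

== RESULT ==
a | f
4 | 8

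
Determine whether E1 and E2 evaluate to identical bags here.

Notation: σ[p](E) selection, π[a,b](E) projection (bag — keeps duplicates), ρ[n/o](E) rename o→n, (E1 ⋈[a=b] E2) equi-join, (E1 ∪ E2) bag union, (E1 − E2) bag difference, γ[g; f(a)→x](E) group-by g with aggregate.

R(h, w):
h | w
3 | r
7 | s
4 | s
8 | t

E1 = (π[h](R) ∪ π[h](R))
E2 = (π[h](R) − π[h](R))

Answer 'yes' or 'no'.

E1 row counts bottom-up:
  R → 4
  π[h](R) → 4
  R → 4
  π[h](R) → 4
  (π[h](R) ∪ π[h](R)) → 8
E2 row counts bottom-up:
  R → 4
  π[h](R) → 4
  R → 4
  π[h](R) → 4
  (π[h](R) − π[h](R)) → 0

E1 result:
h
3
3
4
4
7
7
8
8
E2 result:
h
(0 rows)
Witness: (7,) appears 2× in E1 but 0× in E2.

no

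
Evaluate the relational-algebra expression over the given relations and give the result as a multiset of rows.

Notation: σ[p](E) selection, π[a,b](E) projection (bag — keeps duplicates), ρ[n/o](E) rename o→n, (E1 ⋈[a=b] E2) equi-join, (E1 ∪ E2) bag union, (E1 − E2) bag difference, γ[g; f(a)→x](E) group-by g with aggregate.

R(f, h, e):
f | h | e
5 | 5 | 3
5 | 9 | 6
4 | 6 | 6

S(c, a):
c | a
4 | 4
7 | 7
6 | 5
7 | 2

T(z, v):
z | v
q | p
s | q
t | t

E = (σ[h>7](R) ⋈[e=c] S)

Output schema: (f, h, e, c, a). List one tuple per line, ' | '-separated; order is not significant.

Subexpression sizes:
  R → 3
  σ[h>7](R) → 1
  S → 4
  (σ[h>7](R) ⋈[e=c] S) → 1

== RESULT ==
f | h | e | c | a
5 | 9 | 6 | 6 | 5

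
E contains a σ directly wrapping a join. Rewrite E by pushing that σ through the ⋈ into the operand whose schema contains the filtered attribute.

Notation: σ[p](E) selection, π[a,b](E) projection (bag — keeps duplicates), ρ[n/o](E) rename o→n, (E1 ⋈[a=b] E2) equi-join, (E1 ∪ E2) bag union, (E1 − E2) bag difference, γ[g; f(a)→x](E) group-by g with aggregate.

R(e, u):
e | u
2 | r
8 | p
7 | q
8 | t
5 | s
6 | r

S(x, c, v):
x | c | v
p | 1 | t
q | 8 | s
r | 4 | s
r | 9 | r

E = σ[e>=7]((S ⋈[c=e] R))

σ filters on e, owned by the right side.
E' = (S ⋈[c=e] σ[e>=7](R))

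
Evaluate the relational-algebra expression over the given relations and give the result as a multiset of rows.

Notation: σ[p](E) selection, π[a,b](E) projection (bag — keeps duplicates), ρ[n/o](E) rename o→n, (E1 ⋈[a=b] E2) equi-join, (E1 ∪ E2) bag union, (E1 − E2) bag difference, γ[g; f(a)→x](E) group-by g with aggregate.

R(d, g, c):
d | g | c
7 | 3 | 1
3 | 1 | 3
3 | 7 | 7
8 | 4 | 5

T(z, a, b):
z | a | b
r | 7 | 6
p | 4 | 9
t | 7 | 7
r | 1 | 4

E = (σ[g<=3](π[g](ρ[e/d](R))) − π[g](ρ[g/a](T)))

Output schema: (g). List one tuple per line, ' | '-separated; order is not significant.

Per-node cardinality:
  R → 4
  ρ[e/d](R) → 4
  π[g](ρ[e/d](R)) → 4
  σ[g<=3](π[g](ρ[e/d](R))) → 2
  T → 4
  ρ[g/a](T) → 4
  π[g](ρ[g/a](T)) → 4
  (σ[g<=3](π[g](ρ[e/d](R))) − π[g](ρ[g/a](T))) → 1

== RESULT ==
g
3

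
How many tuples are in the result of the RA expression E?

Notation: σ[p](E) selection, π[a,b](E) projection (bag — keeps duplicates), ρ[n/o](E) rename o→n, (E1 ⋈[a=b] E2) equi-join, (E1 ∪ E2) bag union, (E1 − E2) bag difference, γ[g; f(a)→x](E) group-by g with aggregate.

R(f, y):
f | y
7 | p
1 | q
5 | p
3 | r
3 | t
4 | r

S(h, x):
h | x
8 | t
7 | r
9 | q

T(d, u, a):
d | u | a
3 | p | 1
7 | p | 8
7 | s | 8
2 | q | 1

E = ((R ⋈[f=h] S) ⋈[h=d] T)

Stepwise |·|:
  R → 6
  S → 3
  (R ⋈[f=h] S) → 1
  T → 4
  ((R ⋈[f=h] S) ⋈[h=d] T) → 2

|E| = 2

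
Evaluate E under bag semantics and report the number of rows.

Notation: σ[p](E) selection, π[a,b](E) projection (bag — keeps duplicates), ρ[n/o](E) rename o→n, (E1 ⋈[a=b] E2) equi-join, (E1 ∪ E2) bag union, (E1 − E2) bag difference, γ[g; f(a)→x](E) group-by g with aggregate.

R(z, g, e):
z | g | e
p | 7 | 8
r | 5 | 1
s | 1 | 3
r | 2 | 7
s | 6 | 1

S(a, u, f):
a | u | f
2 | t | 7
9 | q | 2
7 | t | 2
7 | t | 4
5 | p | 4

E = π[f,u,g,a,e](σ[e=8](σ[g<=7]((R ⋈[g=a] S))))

Row counts bottom-up:
  R → 5
  S → 5
  (R ⋈[g=a] S) → 4
  σ[g<=7]((R ⋈[g=a] S)) → 4
  σ[e=8](σ[g<=7]((R ⋈[g=a] S))) → 2
  π[f,u,g,a,e](σ[e=8](σ[g<=7]((R ⋈[g=a] S)))) → 2

|E| = 2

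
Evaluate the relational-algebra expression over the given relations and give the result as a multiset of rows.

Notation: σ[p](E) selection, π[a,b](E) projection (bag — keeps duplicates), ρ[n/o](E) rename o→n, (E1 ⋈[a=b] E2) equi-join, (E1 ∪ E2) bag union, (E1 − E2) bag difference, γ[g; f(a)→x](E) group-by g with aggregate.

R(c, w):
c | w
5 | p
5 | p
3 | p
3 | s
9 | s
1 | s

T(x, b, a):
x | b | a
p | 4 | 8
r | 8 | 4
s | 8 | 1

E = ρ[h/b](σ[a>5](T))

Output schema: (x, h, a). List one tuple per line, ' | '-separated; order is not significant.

Stepwise |·|:
  T → 3
  σ[a>5](T) → 1
  ρ[h/b](σ[a>5](T)) → 1

== RESULT ==
x | h | a
p | 4 | 8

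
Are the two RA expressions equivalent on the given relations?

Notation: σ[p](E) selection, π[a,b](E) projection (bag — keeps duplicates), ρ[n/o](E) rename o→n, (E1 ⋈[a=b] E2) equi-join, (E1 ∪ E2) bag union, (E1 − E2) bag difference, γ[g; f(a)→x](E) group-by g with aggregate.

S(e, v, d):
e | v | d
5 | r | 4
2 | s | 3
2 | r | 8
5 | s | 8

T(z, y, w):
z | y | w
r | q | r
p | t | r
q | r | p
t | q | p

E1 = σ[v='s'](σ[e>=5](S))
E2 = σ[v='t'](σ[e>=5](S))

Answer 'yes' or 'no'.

E1 subexpression sizes:
  S → 4
  σ[e>=5](S) → 2
  σ[v='s'](σ[e>=5](S)) → 1
E2 subexpression sizes:
  S → 4
  σ[e>=5](S) → 2
  σ[v='t'](σ[e>=5](S)) → 0

E1 result:
e | v | d
5 | s | 8
E2 result:
e | v | d
(0 rows)
Witness: (5, 's', 8) appears 1× in E1 but 0× in E2.

no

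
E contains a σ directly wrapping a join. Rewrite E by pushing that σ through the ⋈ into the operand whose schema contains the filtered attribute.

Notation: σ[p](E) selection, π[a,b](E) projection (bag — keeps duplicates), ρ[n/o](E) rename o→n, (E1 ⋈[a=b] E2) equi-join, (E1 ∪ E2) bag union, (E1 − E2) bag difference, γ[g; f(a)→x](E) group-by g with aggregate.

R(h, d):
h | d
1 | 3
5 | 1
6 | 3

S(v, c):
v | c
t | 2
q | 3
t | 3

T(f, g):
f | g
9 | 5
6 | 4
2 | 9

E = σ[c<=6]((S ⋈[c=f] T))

σ filters on c, owned by the left side.
E' = (σ[c<=6](S) ⋈[c=f] T)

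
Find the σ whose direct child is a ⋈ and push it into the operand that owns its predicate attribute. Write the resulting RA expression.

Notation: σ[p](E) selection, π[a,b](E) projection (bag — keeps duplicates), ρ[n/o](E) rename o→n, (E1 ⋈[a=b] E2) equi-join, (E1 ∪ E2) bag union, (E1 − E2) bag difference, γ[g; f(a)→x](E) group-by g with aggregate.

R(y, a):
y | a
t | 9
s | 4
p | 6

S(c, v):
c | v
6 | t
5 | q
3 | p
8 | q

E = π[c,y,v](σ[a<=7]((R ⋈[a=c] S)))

σ filters on a, owned by the left side.
E' = π[c,y,v]((σ[a<=7](R) ⋈[a=c] S))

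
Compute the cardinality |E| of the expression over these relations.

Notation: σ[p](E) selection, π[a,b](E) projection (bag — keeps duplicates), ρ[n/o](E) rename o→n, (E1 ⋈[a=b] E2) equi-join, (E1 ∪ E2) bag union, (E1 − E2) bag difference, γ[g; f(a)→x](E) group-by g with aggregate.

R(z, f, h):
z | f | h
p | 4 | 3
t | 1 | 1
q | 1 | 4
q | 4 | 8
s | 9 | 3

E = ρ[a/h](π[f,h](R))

Stepwise |·|:
  R → 5
  π[f,h](R) → 5
  ρ[a/h](π[f,h](R)) → 5

|E| = 5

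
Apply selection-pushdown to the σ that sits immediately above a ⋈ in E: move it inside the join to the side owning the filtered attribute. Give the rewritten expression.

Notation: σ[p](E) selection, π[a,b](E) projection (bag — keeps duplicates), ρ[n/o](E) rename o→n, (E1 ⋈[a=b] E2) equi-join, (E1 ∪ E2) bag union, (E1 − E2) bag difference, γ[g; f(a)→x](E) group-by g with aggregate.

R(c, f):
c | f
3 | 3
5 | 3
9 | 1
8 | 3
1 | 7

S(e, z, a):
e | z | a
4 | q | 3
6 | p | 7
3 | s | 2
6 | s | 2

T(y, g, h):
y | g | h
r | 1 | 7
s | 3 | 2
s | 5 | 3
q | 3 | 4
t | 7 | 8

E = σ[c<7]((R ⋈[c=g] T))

σ filters on c, owned by the left side.
E' = (σ[c<7](R) ⋈[c=g] T)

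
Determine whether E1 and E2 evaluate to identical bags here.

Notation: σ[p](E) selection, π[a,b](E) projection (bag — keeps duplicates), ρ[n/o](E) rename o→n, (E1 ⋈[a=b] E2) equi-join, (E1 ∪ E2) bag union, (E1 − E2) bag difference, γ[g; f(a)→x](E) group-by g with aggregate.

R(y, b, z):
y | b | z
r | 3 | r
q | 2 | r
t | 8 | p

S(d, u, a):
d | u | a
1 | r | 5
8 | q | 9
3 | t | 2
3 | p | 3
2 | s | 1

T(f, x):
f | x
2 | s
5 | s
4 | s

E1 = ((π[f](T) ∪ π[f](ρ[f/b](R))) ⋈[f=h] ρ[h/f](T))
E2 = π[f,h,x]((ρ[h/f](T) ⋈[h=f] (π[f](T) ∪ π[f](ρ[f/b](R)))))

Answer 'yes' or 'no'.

E1 per-node cardinality:
  T → 3
  π[f](T) → 3
  R → 3
  ρ[f/b](R) → 3
  π[f](ρ[f/b](R)) → 3
  (π[f](T) ∪ π[f](ρ[f/b](R))) → 6
  T → 3
  ρ[h/f](T) → 3
  ((π[f](T) ∪ π[f](ρ[f/b](R))) ⋈[f=h] ρ[h/f](T)) → 4
E2 per-node cardinality:
  T → 3
  ρ[h/f](T) → 3
  T → 3
  π[f](T) → 3
  R → 3
  ρ[f/b](R) → 3
  π[f](ρ[f/b](R)) → 3
  (π[f](T) ∪ π[f](ρ[f/b](R))) → 6
  (ρ[h/f](T) ⋈[h=f] (π[f](T) ∪ π[f](ρ[f/b](R)))) → 4
  π[f,h,x]((ρ[h/f](T) ⋈[h=f] (π[f](T) ∪ π[f](ρ[f/b](R))))) → 4

E1 and E2 produce the same multiset:
f | h | x
2 | 2 | s
2 | 2 | s
4 | 4 | s
5 | 5 | s

yes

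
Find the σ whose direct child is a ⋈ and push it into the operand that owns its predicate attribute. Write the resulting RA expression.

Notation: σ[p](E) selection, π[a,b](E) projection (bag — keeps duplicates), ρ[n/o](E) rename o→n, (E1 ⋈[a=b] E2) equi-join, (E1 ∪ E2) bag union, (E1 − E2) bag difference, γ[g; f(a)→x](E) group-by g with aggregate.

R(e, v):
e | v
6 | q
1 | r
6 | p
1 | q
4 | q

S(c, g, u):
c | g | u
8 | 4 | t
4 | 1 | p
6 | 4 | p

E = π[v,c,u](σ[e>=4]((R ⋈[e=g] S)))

σ filters on e, owned by the left side.
E' = π[v,c,u]((σ[e>=4](R) ⋈[e=g] S))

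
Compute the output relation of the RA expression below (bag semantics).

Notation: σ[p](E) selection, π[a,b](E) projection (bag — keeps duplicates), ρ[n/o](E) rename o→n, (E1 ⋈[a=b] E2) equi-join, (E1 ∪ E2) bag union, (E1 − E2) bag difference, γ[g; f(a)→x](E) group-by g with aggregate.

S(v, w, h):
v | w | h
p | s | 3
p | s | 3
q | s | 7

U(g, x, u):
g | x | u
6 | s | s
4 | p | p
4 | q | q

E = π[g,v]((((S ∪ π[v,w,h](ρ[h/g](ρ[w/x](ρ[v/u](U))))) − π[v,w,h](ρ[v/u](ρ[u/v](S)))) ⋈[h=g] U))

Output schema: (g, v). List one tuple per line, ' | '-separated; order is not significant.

Row counts bottom-up:
  S → 3
  U → 3
  ρ[v/u](U) → 3
  ρ[w/x](ρ[v/u](U)) → 3
  ρ[h/g](ρ[w/x](ρ[v/u](U))) → 3
  π[v,w,h](ρ[h/g](ρ[w/x](ρ[v/u](U)))) → 3
  (S ∪ π[v,w,h](ρ[h/g](ρ[w/x](ρ[v/u](U))))) → 6
  S → 3
  ρ[u/v](S) → 3
  ρ[v/u](ρ[u/v](S)) → 3
  π[v,w,h](ρ[v/u](ρ[u/v](S))) → 3
  ((S ∪ π[v,w,h](ρ[h/g](ρ[w/x](ρ[v/u](U))))) − π[v,w,h](ρ[v/u](ρ[u/v](S)))) → 3
  U → 3
  (((S ∪ π[v,w,h](ρ[h/g](ρ[w/x](ρ[v/u](U))))) − π[v,w,h](ρ[v/u](ρ[u/v](S)))) ⋈[h=g] U) → 5
  π[g,v]((((S ∪ π[v,w,h](ρ[h/g](ρ[w/x](ρ[v/u](U))))) − π[v,w,h](ρ[v/u](ρ[u/v](S)))) ⋈[h=g] U)) → 5

== RESULT ==
g | v
4 | p
4 | p
4 | q
4 | q
6 | s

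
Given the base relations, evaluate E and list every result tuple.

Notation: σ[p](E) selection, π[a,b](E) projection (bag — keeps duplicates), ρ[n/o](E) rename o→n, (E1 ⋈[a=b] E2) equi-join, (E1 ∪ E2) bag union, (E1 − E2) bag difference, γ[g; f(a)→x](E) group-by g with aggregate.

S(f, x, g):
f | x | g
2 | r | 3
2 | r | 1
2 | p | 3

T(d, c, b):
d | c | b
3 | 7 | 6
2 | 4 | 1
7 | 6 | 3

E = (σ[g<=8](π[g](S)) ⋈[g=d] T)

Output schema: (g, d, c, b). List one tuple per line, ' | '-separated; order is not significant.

Stepwise |·|:
  S → 3
  π[g](S) → 3
  σ[g<=8](π[g](S)) → 3
  T → 3
  (σ[g<=8](π[g](S)) ⋈[g=d] T) → 2

== RESULT ==
g | d | c | b
3 | 3 | 7 | 6
3 | 3 | 7 | 6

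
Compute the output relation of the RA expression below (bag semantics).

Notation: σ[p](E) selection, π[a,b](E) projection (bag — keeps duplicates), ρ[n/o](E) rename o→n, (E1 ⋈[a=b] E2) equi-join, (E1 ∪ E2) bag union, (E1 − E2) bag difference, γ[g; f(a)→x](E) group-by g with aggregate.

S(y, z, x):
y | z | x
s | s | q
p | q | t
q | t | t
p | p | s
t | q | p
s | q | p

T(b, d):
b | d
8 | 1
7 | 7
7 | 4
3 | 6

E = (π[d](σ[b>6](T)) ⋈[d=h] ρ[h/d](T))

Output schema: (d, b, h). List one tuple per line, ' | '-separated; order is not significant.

Subexpression sizes:
  T → 4
  σ[b>6](T) → 3
  π[d](σ[b>6](T)) → 3
  T → 4
  ρ[h/d](T) → 4
  (π[d](σ[b>6](T)) ⋈[d=h] ρ[h/d](T)) → 3

== RESULT ==
d | b | h
1 | 8 | 1
4 | 7 | 4
7 | 7 | 7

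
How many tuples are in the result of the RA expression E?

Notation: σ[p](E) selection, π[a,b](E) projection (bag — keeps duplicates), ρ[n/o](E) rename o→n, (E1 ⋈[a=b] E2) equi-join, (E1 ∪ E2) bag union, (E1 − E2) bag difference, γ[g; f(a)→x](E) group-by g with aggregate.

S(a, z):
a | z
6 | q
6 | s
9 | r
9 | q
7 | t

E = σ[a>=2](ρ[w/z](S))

Per-node cardinality:
  S → 5
  ρ[w/z](S) → 5
  σ[a>=2](ρ[w/z](S)) → 5

|E| = 5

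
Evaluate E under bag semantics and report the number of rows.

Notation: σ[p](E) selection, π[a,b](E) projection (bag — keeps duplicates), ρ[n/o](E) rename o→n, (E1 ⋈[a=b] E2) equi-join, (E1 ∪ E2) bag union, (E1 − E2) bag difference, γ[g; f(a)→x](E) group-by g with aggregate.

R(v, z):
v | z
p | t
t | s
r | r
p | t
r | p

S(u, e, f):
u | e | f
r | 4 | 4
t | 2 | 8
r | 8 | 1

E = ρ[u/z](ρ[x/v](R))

Row counts bottom-up:
  R → 5
  ρ[x/v](R) → 5
  ρ[u/z](ρ[x/v](R)) → 5

|E| = 5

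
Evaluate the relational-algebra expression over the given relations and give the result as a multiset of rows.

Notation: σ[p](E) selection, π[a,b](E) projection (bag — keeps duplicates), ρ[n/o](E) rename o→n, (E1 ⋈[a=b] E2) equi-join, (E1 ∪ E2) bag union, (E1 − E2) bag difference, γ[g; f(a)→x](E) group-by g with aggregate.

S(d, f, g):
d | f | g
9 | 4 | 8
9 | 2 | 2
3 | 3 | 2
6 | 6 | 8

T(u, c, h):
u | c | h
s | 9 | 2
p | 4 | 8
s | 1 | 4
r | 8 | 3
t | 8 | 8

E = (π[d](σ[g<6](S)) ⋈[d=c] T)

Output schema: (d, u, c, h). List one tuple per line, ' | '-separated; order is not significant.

Subexpression sizes:
  S → 4
  σ[g<6](S) → 2
  π[d](σ[g<6](S)) → 2
  T → 5
  (π[d](σ[g<6](S)) ⋈[d=c] T) → 1

== RESULT ==
d | u | c | h
9 | s | 9 | 2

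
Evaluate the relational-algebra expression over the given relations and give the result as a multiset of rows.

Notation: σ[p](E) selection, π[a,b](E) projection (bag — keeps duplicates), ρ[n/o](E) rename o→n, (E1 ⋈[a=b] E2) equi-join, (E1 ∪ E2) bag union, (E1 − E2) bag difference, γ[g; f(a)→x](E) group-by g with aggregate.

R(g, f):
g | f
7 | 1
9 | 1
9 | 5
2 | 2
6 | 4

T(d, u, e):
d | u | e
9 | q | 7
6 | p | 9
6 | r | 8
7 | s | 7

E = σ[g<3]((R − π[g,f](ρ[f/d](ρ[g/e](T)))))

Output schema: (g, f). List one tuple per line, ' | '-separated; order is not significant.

Subexpression sizes:
  R → 5
  T → 4
  ρ[g/e](T) → 4
  ρ[f/d](ρ[g/e](T)) → 4
  π[g,f](ρ[f/d](ρ[g/e](T))) → 4
  (R − π[g,f](ρ[f/d](ρ[g/e](T)))) → 5
  σ[g<3]((R − π[g,f](ρ[f/d](ρ[g/e](T))))) → 1

== RESULT ==
g | f
2 | 2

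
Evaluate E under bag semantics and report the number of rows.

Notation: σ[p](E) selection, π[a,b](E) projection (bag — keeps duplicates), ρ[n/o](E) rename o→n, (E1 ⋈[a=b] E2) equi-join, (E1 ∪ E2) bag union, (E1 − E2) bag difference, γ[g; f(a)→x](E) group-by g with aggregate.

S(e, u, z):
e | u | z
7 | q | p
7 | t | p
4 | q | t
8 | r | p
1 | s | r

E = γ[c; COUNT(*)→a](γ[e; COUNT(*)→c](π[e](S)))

Stepwise |·|:
  S → 5
  π[e](S) → 5
  γ[e; COUNT(*)→c](π[e](S)) → 4
  γ[c; COUNT(*)→a](γ[e; COUNT(*)→c](π[e](S))) → 2

|E| = 2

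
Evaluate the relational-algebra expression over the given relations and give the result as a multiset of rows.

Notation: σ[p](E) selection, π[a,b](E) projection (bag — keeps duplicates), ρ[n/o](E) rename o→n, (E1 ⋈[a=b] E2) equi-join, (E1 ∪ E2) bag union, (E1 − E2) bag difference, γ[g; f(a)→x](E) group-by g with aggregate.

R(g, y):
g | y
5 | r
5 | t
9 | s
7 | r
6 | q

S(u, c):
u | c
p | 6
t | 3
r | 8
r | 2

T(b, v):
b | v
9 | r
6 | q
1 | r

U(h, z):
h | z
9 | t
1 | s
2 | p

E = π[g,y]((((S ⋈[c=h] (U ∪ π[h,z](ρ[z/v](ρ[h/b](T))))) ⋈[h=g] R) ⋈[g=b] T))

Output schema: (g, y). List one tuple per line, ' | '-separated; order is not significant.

Row counts bottom-up:
  S → 4
  U → 3
  T → 3
  ρ[h/b](T) → 3
  ρ[z/v](ρ[h/b](T)) → 3
  π[h,z](ρ[z/v](ρ[h/b](T))) → 3
  (U ∪ π[h,z](ρ[z/v](ρ[h/b](T)))) → 6
  (S ⋈[c=h] (U ∪ π[h,z](ρ[z/v](ρ[h/b](T))))) → 2
  R → 5
  ((S ⋈[c=h] (U ∪ π[h,z](ρ[z/v](ρ[h/b](T))))) ⋈[h=g] R) → 1
  T → 3
  (((S ⋈[c=h] (U ∪ π[h,z](ρ[z/v](ρ[h/b](T))))) ⋈[h=g] R) ⋈[g=b] T) → 1
  π[g,y]((((S ⋈[c=h] (U ∪ π[h,z](ρ[z/v](ρ[h/b](T))))) ⋈[h=g] R) ⋈[g=b] T)) → 1

== RESULT ==
g | y
6 | q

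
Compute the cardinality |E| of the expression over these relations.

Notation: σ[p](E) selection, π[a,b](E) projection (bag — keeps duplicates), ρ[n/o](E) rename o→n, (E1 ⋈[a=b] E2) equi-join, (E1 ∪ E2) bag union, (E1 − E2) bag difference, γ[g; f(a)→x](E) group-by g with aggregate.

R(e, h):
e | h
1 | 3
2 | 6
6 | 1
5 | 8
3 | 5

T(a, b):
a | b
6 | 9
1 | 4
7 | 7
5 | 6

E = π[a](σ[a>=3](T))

Per-node cardinality:
  T → 4
  σ[a>=3](T) → 3
  π[a](σ[a>=3](T)) → 3

|E| = 3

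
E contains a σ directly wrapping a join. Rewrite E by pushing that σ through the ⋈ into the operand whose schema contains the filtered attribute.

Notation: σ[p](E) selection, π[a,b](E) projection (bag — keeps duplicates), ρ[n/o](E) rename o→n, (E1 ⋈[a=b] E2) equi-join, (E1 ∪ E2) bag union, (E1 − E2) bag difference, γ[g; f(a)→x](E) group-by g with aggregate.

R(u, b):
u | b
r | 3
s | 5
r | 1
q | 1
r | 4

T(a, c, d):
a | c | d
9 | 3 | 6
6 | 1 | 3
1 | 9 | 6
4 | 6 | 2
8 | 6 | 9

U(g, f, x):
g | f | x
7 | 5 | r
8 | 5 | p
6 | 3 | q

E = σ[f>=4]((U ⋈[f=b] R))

σ filters on f, owned by the left side.
E' = (σ[f>=4](U) ⋈[f=b] R)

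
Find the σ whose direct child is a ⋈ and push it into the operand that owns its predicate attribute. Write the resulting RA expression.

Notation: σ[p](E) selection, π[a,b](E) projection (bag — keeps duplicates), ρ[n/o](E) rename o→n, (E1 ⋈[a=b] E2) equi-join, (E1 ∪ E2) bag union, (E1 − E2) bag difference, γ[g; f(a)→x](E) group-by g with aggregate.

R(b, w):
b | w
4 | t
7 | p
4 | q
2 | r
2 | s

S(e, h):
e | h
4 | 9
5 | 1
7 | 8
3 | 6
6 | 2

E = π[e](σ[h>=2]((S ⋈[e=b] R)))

σ filters on h, owned by the left side.
E' = π[e]((σ[h>=2](S) ⋈[e=b] R))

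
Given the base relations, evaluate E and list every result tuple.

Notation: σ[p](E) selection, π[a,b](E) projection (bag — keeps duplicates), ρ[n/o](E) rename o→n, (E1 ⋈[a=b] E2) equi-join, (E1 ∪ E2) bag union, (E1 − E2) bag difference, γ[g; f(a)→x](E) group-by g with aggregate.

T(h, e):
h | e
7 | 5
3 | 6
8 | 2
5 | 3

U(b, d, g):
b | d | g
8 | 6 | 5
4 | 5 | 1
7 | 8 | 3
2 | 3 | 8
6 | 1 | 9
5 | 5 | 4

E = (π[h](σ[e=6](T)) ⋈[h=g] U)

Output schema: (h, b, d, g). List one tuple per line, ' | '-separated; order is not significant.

Stepwise |·|:
  T → 4
  σ[e=6](T) → 1
  π[h](σ[e=6](T)) → 1
  U → 6
  (π[h](σ[e=6](T)) ⋈[h=g] U) → 1

== RESULT ==
h | b | d | g
3 | 7 | 8 | 3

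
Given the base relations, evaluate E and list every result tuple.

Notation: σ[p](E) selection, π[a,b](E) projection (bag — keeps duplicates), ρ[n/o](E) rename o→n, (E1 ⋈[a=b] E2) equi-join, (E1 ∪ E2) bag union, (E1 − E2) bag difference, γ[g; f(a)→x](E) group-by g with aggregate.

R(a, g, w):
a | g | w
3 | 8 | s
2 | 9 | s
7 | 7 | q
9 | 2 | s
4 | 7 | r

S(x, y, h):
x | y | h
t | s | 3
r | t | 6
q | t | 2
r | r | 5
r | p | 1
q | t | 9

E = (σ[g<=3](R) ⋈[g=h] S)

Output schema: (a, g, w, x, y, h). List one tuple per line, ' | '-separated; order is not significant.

Stepwise |·|:
  R → 5
  σ[g<=3](R) → 1
  S → 6
  (σ[g<=3](R) ⋈[g=h] S) → 1

== RESULT ==
a | g | w | x | y | h
9 | 2 | s | q | t | 2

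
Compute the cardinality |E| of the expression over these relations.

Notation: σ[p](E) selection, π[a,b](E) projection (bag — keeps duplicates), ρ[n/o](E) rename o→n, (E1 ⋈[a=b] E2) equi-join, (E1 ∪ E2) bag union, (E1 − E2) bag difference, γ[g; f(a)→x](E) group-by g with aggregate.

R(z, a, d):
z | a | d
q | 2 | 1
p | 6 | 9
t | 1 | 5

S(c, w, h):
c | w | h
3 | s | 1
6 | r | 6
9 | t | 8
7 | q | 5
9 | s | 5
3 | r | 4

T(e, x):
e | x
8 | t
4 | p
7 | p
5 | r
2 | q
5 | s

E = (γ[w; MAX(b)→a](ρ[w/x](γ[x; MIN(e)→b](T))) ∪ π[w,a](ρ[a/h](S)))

Per-node cardinality:
  T → 6
  γ[x; MIN(e)→b](T) → 5
  ρ[w/x](γ[x; MIN(e)→b](T)) → 5
  γ[w; MAX(b)→a](ρ[w/x](γ[x; MIN(e)→b](T))) → 5
  S → 6
  ρ[a/h](S) → 6
  π[w,a](ρ[a/h](S)) → 6
  (γ[w; MAX(b)→a](ρ[w/x](γ[x; MIN(e)→b](T))) ∪ π[w,a](ρ[a/h](S))) → 11

|E| = 11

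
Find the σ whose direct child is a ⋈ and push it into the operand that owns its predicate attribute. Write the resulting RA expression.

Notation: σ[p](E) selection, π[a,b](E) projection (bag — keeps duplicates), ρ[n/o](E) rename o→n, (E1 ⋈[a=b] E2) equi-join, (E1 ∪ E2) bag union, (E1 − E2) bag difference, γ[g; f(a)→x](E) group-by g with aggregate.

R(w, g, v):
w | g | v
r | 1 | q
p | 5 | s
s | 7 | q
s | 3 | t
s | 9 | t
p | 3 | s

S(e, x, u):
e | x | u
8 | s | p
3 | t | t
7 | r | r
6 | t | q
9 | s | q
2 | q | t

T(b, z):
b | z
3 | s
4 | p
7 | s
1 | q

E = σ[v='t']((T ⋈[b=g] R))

σ filters on v, owned by the right side.
E' = (T ⋈[b=g] σ[v='t'](R))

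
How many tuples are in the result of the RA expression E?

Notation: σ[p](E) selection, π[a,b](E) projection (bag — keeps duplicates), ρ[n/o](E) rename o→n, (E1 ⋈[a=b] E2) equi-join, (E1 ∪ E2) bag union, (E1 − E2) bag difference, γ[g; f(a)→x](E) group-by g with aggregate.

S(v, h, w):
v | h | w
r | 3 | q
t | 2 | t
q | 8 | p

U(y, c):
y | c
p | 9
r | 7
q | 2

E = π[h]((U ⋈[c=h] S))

Row counts bottom-up:
  U → 3
  S → 3
  (U ⋈[c=h] S) → 1
  π[h]((U ⋈[c=h] S)) → 1

|E| = 1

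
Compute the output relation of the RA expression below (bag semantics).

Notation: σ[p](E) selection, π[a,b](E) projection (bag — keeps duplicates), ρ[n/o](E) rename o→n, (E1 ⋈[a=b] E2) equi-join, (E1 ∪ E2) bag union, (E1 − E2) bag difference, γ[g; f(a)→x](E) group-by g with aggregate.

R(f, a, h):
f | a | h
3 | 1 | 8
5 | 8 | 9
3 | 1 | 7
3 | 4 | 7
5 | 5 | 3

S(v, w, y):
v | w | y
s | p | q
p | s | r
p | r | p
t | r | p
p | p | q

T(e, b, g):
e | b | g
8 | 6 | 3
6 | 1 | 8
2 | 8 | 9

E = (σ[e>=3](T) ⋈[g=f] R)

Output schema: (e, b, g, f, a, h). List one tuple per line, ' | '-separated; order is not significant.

Subexpression sizes:
  T → 3
  σ[e>=3](T) → 2
  R → 5
  (σ[e>=3](T) ⋈[g=f] R) → 3

== RESULT ==
e | b | g | f | a | h
8 | 6 | 3 | 3 | 1 | 7
8 | 6 | 3 | 3 | 1 | 8
8 | 6 | 3 | 3 | 4 | 7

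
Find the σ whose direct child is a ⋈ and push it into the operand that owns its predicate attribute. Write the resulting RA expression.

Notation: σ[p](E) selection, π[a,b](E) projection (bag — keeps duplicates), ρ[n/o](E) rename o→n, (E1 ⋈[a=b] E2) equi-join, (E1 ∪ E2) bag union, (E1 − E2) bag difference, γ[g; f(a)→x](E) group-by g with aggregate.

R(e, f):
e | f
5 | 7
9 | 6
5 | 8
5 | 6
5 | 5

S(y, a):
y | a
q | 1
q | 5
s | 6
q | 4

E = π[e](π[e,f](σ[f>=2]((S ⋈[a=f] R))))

σ filters on f, owned by the right side.
E' = π[e](π[e,f]((S ⋈[a=f] σ[f>=2](R))))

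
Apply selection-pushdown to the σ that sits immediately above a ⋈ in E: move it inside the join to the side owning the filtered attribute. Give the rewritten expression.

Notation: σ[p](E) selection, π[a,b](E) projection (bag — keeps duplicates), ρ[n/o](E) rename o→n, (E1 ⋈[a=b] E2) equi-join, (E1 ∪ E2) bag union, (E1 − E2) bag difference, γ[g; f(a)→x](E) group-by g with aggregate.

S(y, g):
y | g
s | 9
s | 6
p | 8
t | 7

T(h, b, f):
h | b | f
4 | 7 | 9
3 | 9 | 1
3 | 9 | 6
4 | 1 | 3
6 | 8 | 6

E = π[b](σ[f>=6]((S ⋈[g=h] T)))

σ filters on f, owned by the right side.
E' = π[b]((S ⋈[g=h] σ[f>=6](T)))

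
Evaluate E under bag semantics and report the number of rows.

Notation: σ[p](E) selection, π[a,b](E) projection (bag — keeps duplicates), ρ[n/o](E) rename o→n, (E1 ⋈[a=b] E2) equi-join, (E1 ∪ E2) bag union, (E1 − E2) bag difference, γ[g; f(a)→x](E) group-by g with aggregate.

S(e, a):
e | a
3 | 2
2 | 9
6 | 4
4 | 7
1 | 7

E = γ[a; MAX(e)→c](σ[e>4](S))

Per-node cardinality:
  S → 5
  σ[e>4](S) → 1
  γ[a; MAX(e)→c](σ[e>4](S)) → 1

|E| = 1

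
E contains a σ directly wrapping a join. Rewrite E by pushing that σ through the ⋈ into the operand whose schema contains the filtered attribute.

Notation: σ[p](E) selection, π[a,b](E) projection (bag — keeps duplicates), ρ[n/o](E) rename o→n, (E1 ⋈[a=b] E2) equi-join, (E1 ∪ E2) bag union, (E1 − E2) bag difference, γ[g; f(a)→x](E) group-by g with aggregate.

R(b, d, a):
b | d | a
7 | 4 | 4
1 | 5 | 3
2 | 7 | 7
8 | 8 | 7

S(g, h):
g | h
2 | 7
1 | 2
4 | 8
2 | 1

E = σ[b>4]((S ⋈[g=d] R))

σ filters on b, owned by the right side.
E' = (S ⋈[g=d] σ[b>4](R))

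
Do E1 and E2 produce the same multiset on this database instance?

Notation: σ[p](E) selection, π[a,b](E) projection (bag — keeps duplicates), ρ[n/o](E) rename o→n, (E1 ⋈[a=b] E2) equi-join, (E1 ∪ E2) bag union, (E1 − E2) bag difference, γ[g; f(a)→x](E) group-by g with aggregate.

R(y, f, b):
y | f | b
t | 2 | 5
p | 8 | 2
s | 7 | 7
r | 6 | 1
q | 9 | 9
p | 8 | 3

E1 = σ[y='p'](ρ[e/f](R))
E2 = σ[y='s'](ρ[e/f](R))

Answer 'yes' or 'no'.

E1 per-node cardinality:
  R → 6
  ρ[e/f](R) → 6
  σ[y='p'](ρ[e/f](R)) → 2
E2 per-node cardinality:
  R → 6
  ρ[e/f](R) → 6
  σ[y='s'](ρ[e/f](R)) → 1

E1 result:
y | e | b
p | 8 | 2
p | 8 | 3
E2 result:
y | e | b
s | 7 | 7
Witness: ('p', 8, 3) appears 1× in E1 but 0× in E2.

no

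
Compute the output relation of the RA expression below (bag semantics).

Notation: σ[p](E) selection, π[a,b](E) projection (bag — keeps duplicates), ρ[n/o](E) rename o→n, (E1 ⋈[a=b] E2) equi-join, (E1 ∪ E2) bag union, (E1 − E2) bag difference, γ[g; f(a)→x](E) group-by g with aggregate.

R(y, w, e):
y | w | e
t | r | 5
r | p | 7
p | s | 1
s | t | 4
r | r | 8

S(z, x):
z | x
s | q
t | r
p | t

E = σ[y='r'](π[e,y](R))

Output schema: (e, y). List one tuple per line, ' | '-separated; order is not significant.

Stepwise |·|:
  R → 5
  π[e,y](R) → 5
  σ[y='r'](π[e,y](R)) → 2

== RESULT ==
e | y
7 | r
8 | r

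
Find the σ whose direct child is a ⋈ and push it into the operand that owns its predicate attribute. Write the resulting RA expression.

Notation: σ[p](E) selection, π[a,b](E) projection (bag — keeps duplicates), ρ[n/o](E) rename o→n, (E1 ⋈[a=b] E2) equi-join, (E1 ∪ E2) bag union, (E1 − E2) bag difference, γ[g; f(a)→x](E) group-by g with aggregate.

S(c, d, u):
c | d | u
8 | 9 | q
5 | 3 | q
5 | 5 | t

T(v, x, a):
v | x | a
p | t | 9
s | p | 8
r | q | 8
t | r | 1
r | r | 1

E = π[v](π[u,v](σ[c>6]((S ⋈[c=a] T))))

σ filters on c, owned by the left side.
E' = π[v](π[u,v]((σ[c>6](S) ⋈[c=a] T)))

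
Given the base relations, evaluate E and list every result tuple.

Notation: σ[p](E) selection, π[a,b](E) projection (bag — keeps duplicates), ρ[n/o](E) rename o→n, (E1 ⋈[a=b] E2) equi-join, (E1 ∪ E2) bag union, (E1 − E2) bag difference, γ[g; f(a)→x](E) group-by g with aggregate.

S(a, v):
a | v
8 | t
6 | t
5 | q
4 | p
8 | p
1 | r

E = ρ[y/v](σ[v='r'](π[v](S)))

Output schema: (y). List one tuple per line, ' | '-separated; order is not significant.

Stepwise |·|:
  S → 6
  π[v](S) → 6
  σ[v='r'](π[v](S)) → 1
  ρ[y/v](σ[v='r'](π[v](S))) → 1

== RESULT ==
y
r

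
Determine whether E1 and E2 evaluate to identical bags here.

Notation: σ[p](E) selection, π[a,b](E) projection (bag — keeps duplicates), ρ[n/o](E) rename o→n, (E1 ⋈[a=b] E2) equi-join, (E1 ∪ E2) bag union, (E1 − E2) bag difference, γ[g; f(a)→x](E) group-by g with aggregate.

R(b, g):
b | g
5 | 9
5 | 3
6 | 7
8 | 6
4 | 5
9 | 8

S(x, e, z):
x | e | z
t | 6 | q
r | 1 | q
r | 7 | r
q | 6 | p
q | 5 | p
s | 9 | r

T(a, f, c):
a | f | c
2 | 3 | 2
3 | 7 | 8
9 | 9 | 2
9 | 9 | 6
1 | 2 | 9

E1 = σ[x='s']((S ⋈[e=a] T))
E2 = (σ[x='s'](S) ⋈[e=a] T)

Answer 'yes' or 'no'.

E1 per-node cardinality:
  S → 6
  T → 5
  (S ⋈[e=a] T) → 3
  σ[x='s']((S ⋈[e=a] T)) → 2
E2 per-node cardinality:
  S → 6
  σ[x='s'](S) → 1
  T → 5
  (σ[x='s'](S) ⋈[e=a] T) → 2

E1 and E2 produce the same multiset:
x | e | z | a | f | c
s | 9 | r | 9 | 9 | 2
s | 9 | r | 9 | 9 | 6

yes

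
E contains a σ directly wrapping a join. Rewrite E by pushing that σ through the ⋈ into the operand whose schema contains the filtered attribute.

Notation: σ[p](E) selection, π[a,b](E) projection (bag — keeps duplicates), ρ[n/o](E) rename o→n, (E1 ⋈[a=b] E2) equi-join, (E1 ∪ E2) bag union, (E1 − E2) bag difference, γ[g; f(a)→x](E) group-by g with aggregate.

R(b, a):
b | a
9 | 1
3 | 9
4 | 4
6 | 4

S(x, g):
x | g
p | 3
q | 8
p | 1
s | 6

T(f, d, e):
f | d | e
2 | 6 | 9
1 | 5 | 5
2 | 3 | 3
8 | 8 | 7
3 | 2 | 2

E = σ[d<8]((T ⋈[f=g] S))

σ filters on d, owned by the left side.
E' = (σ[d<8](T) ⋈[f=g] S)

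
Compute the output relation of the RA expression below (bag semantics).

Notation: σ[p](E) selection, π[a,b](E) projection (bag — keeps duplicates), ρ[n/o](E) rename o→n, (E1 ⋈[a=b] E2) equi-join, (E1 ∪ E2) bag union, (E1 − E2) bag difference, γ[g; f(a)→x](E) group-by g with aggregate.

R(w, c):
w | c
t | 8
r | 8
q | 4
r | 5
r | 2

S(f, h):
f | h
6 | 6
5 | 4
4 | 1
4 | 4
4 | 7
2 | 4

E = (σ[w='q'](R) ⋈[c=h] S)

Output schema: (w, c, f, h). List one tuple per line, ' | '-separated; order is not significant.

Row counts bottom-up:
  R → 5
  σ[w='q'](R) → 1
  S → 6
  (σ[w='q'](R) ⋈[c=h] S) → 3

== RESULT ==
w | c | f | h
q | 4 | 2 | 4
q | 4 | 4 | 4
q | 4 | 5 | 4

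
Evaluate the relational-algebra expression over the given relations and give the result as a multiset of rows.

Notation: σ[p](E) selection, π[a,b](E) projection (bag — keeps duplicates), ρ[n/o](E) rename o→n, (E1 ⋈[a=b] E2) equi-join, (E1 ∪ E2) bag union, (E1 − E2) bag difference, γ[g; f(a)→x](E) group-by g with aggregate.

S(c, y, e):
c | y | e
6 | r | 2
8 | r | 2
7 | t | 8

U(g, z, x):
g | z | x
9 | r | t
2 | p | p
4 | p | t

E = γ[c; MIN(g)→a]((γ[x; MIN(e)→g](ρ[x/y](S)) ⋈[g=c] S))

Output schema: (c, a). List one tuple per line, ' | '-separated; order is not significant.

Row counts bottom-up:
  S → 3
  ρ[x/y](S) → 3
  γ[x; MIN(e)→g](ρ[x/y](S)) → 2
  S → 3
  (γ[x; MIN(e)→g](ρ[x/y](S)) ⋈[g=c] S) → 1
  γ[c; MIN(g)→a]((γ[x; MIN(e)→g](ρ[x/y](S)) ⋈[g=c] S)) → 1

== RESULT ==
c | a
8 | 8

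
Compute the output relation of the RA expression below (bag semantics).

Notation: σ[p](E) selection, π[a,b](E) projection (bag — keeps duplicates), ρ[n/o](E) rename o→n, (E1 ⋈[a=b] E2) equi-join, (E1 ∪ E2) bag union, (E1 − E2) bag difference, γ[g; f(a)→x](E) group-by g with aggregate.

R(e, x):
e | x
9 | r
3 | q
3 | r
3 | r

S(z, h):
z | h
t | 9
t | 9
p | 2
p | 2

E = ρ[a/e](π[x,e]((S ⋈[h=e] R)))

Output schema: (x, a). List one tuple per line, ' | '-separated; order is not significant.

Subexpression sizes:
  S → 4
  R → 4
  (S ⋈[h=e] R) → 2
  π[x,e]((S ⋈[h=e] R)) → 2
  ρ[a/e](π[x,e]((S ⋈[h=e] R))) → 2

== RESULT ==
x | a
r | 9
r | 9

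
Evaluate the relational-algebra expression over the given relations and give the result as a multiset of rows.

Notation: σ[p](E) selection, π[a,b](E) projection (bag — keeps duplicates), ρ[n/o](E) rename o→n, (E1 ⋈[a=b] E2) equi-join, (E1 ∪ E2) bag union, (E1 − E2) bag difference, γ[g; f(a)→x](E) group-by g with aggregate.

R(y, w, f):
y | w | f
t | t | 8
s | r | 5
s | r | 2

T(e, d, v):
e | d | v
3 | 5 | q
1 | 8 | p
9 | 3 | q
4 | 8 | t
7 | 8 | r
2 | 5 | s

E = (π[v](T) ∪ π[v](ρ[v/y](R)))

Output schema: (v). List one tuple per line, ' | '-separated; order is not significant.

Row counts bottom-up:
  T → 6
  π[v](T) → 6
  R → 3
  ρ[v/y](R) → 3
  π[v](ρ[v/y](R)) → 3
  (π[v](T) ∪ π[v](ρ[v/y](R))) → 9

== RESULT ==
v
p
q
q
r
s
s
s
t
t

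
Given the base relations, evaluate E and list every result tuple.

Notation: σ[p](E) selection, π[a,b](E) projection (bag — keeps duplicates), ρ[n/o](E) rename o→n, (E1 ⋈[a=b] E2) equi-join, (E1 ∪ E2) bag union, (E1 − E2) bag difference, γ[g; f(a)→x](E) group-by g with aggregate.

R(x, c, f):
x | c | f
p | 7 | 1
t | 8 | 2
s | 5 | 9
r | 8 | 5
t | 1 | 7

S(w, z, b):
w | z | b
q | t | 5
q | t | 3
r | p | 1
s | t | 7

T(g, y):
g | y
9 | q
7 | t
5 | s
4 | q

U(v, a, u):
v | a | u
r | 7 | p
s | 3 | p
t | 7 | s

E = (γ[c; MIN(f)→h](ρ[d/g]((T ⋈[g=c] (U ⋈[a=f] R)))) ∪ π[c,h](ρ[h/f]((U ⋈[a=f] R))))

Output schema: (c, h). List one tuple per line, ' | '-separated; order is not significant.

Row counts bottom-up:
  T → 4
  U → 3
  R → 5
  (U ⋈[a=f] R) → 2
  (T ⋈[g=c] (U ⋈[a=f] R)) → 0
  ρ[d/g]((T ⋈[g=c] (U ⋈[a=f] R))) → 0
  γ[c; MIN(f)→h](ρ[d/g]((T ⋈[g=c] (U ⋈[a=f] R)))) → 0
  U → 3
  R → 5
  (U ⋈[a=f] R) → 2
  ρ[h/f]((U ⋈[a=f] R)) → 2
  π[c,h](ρ[h/f]((U ⋈[a=f] R))) → 2
  (γ[c; MIN(f)→h](ρ[d/g]((T ⋈[g=c] (U ⋈[a=f] R)))) ∪ π[c,h](ρ[h/f]((U ⋈[a=f] R)))) → 2

== RESULT ==
c | h
1 | 7
1 | 7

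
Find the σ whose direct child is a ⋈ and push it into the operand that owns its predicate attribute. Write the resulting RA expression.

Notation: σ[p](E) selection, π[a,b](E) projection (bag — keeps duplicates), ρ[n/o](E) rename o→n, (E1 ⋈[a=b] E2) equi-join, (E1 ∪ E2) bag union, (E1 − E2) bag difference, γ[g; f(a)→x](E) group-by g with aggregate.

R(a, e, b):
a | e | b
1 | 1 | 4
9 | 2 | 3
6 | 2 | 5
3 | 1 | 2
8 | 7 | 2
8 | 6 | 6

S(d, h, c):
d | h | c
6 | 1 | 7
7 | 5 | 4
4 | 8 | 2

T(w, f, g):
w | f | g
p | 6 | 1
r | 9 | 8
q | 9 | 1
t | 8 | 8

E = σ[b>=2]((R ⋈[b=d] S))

σ filters on b, owned by the left side.
E' = (σ[b>=2](R) ⋈[b=d] S)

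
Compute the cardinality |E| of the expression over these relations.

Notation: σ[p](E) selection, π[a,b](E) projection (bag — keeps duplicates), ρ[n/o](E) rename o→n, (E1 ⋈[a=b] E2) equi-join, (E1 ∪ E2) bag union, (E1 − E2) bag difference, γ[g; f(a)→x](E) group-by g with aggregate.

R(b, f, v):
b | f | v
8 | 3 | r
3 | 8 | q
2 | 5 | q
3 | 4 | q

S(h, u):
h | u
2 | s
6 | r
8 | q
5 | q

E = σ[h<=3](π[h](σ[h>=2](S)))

Subexpression sizes:
  S → 4
  σ[h>=2](S) → 4
  π[h](σ[h>=2](S)) → 4
  σ[h<=3](π[h](σ[h>=2](S))) → 1

|E| = 1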